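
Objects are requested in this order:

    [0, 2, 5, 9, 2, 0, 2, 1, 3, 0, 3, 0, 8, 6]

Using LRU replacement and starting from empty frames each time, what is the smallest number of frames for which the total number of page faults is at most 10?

3

f=1: 14 faults
f=2: 11 faults
f=3: 10 faults
f=4: 8 faults
f=5: 8 faults
f=6: 8 faults
f=7: 8 faults
f=8: 8 faults
Smallest f with faults ≤ 10 is 3.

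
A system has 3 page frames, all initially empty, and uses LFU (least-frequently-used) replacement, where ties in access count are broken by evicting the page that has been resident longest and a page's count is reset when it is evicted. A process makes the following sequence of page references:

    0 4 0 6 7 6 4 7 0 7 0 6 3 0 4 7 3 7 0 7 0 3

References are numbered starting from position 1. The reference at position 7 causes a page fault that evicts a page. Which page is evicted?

pos 1: 0 → miss, frames [0]
pos 2: 4 → miss, frames [0, 4]
pos 3: 0 → hit
pos 4: 6 → miss, frames [0, 4, 6]
pos 5: 7 → miss, evict 4, frames [0, 6, 7]
pos 6: 6 → hit
pos 7: 4 → miss, evict 7, frames [0, 6, 4]
At position 7, page 7 is evicted.

7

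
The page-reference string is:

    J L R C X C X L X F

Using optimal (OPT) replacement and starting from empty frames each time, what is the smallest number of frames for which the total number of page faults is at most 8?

f=1: 10 faults
f=2: 7 faults
f=3: 6 faults
f=4: 6 faults
f=5: 6 faults
f=6: 6 faults
Smallest f with faults ≤ 8 is 2.

2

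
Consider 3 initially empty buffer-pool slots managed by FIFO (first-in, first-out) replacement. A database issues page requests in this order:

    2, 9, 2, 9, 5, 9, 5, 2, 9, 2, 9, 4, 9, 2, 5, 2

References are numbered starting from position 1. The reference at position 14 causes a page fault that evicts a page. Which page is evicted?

9

pos 1: 2: fault, frames {2}
pos 2: 9: fault, frames {2,9}
pos 3: 2: hit
pos 4: 9: hit
pos 5: 5: fault, frames {2,9,5}
pos 6: 9: hit
pos 7: 5: hit
pos 8: 2: hit
pos 9: 9: hit
pos 10: 2: hit
pos 11: 9: hit
pos 12: 4: fault, evict 2, frames {9,5,4}
pos 13: 9: hit
pos 14: 2: fault, evict 9, frames {5,4,2}
At position 14, page 9 is evicted.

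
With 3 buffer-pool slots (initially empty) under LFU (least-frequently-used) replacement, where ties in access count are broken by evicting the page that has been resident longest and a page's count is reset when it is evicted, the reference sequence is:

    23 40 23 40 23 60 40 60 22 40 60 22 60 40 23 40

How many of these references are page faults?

7

23: fault, frames {23}
40: fault, frames {23,40}
23: hit
40: hit
23: hit
60: fault, frames {23,40,60}
40: hit
60: hit
22: fault, evict 60, frames {23,40,22}
40: hit
60: fault, evict 22, frames {23,40,60}
22: fault, evict 60, frames {23,40,22}
60: fault, evict 22, frames {23,40,60}
40: hit
23: hit
40: hit
Page faults: 7.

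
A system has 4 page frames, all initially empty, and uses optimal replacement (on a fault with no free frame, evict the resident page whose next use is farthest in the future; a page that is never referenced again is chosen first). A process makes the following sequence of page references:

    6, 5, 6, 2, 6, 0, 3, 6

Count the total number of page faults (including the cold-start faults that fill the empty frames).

6: fault, frames [6]
5: fault, frames [6, 5]
6: hit
2: fault, frames [6, 5, 2]
6: hit
0: fault, frames [6, 5, 2, 0]
3: fault, evict 0, frames [6, 5, 2, 3]
6: hit
Page faults: 5.

5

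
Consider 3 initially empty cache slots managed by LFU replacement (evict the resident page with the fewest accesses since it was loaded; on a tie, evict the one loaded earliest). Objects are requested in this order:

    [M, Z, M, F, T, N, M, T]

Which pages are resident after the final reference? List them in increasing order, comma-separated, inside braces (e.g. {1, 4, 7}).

{M, N, T}

M -> miss, frames (M)
Z -> miss, frames (M Z)
M -> hit
F -> miss, frames (M Z F)
T -> miss, evict Z, frames (M F T)
N -> miss, evict F, frames (M T N)
M -> hit
T -> hit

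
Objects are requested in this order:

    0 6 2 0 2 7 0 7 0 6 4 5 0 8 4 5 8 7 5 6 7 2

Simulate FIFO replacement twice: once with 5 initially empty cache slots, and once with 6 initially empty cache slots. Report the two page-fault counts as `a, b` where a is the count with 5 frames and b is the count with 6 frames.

11, 7

5 frames: F F F . . F . . . . F F F F . . . . . F F F → 11 faults.
6 frames: F F F . . F . . . . F F . F . . . . . . . . → 7 faults.
7 < 11: adding a frame reduced faults, as is typical.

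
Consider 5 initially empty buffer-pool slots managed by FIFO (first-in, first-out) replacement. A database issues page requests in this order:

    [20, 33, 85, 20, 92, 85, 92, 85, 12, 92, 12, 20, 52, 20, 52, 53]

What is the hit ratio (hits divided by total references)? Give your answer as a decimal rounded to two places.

0.50

20: fault, frames {20}
33: fault, frames {20,33}
85: fault, frames {20,33,85}
20: hit
92: fault, frames {20,33,85,92}
85: hit
92: hit
85: hit
12: fault, frames {20,33,85,92,12}
92: hit
12: hit
20: hit
52: fault, evict 20, frames {33,85,92,12,52}
20: fault, evict 33, frames {85,92,12,52,20}
52: hit
53: fault, evict 85, frames {92,12,52,20,53}
Hits: 8 of 16 references → 8/16 = 0.5000.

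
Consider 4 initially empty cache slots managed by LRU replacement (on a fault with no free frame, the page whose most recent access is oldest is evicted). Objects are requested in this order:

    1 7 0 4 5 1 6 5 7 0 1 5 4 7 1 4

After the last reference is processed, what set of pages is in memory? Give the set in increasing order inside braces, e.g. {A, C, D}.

{1, 4, 5, 7}

1 → miss, frames [1]
7 → miss, frames [1, 7]
0 → miss, frames [1, 7, 0]
4 → miss, frames [1, 7, 0, 4]
5 → miss, evict 1, frames [7, 0, 4, 5]
1 → miss, evict 7, frames [0, 4, 5, 1]
6 → miss, evict 0, frames [4, 5, 1, 6]
5 → hit
7 → miss, evict 4, frames [1, 6, 5, 7]
0 → miss, evict 1, frames [6, 5, 7, 0]
1 → miss, evict 6, frames [5, 7, 0, 1]
5 → hit
4 → miss, evict 7, frames [0, 1, 5, 4]
7 → miss, evict 0, frames [1, 5, 4, 7]
1 → hit
4 → hit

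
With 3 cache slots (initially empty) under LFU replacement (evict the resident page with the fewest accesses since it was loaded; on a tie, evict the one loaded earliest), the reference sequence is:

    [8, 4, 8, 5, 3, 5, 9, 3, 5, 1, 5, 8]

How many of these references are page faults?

8: fault, frames (8)
4: fault, frames (8 4)
8: hit
5: fault, frames (8 4 5)
3: fault, evict 4, frames (8 5 3)
5: hit
9: fault, evict 3, frames (8 5 9)
3: fault, evict 9, frames (8 5 3)
5: hit
1: fault, evict 3, frames (8 5 1)
5: hit
8: hit
Page faults: 7.

7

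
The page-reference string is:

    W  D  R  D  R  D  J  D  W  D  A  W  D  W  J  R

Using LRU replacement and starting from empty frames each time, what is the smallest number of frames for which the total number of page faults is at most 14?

2

f=1: 16 faults
f=2: 10 faults
f=3: 8 faults
f=4: 6 faults
f=5: 5 faults
Smallest f with faults ≤ 14 is 2.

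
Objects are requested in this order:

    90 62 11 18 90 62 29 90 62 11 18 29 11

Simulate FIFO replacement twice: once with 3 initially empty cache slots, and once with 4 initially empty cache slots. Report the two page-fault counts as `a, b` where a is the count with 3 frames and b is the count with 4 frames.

3 frames: F F F F F F F . . F F . . → 9 faults.
4 frames: F F F F . . F F F F F F . → 10 faults.
10 > 9: adding a frame increased faults — Belady's anomaly.

9, 10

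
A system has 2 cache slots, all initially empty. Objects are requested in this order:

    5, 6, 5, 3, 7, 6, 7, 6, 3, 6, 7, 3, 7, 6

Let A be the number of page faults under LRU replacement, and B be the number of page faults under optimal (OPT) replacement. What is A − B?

2

Under LRU: F F . F F F . . F . F F . F → 9 faults.
Under OPT: F F . F F . . . F . F . . F → 7 faults.
A − B = 9 − 7 = 2.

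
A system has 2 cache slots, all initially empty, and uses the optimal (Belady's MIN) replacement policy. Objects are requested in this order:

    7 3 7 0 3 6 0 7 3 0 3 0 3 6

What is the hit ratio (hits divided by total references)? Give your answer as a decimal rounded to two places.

7 → miss, frames (7)
3 → miss, frames (7 3)
7 → hit
0 → miss, evict 7, frames (3 0)
3 → hit
6 → miss, evict 3, frames (0 6)
0 → hit
7 → miss, evict 6, frames (0 7)
3 → miss, evict 7, frames (0 3)
0 → hit
3 → hit
0 → hit
3 → hit
6 → miss, evict 3, frames (0 6)
Hits: 7 of 14 references → 7/14 = 0.5000.

0.50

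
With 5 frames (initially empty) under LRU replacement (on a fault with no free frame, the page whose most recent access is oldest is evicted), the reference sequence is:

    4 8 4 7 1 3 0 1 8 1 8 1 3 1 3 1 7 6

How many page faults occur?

4 → fault, frames {4}
8 → fault, frames {4,8}
4 → hit
7 → fault, frames {8,4,7}
1 → fault, frames {8,4,7,1}
3 → fault, frames {8,4,7,1,3}
0 → fault, evict 8, frames {4,7,1,3,0}
1 → hit
8 → fault, evict 4, frames {7,3,0,1,8}
1 → hit
8 → hit
1 → hit
3 → hit
1 → hit
3 → hit
1 → hit
7 → hit
6 → fault, evict 0, frames {8,3,1,7,6}
Page faults: 8.

8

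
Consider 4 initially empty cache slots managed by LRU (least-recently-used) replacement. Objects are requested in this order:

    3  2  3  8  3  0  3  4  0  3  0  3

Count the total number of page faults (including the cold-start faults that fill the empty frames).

3 → miss, frames {3}
2 → miss, frames {3,2}
3 → hit
8 → miss, frames {2,3,8}
3 → hit
0 → miss, frames {2,8,3,0}
3 → hit
4 → miss, evict 2, frames {8,0,3,4}
0 → hit
3 → hit
0 → hit
3 → hit
Page faults: 5.

5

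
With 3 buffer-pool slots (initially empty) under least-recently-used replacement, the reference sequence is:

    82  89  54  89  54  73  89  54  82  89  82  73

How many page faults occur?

6

82 → miss, frames [82]
89 → miss, frames [82, 89]
54 → miss, frames [82, 89, 54]
89 → hit
54 → hit
73 → miss, evict 82, frames [89, 54, 73]
89 → hit
54 → hit
82 → miss, evict 73, frames [89, 54, 82]
89 → hit
82 → hit
73 → miss, evict 54, frames [89, 82, 73]
Page faults: 6.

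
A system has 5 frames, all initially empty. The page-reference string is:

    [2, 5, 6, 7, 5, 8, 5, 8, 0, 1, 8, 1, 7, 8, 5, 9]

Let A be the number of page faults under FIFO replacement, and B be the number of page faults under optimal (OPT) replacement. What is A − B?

1

Under FIFO: F F F F . F . . F F . . . . F F → 9 faults.
Under OPT: F F F F . F . . F F . . . . . F → 8 faults.
A − B = 9 − 8 = 1.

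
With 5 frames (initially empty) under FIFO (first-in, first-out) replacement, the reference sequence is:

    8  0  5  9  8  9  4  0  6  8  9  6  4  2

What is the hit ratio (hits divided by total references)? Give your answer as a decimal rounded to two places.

0.43

8: miss, frames (8)
0: miss, frames (8 0)
5: miss, frames (8 0 5)
9: miss, frames (8 0 5 9)
8: hit
9: hit
4: miss, frames (8 0 5 9 4)
0: hit
6: miss, evict 8, frames (0 5 9 4 6)
8: miss, evict 0, frames (5 9 4 6 8)
9: hit
6: hit
4: hit
2: miss, evict 5, frames (9 4 6 8 2)
Hits: 6 of 14 references → 6/14 = 0.4286.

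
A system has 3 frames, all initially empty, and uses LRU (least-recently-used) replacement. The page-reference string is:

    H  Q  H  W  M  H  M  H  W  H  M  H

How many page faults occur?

H -> fault, frames {H}
Q -> fault, frames {H,Q}
H -> hit
W -> fault, frames {Q,H,W}
M -> fault, evict Q, frames {H,W,M}
H -> hit
M -> hit
H -> hit
W -> hit
H -> hit
M -> hit
H -> hit
Page faults: 4.

4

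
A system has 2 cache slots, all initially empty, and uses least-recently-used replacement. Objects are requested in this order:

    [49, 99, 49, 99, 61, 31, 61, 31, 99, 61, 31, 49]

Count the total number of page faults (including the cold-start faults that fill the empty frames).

49 → fault, frames {49}
99 → fault, frames {49,99}
49 → hit
99 → hit
61 → fault, evict 49, frames {99,61}
31 → fault, evict 99, frames {61,31}
61 → hit
31 → hit
99 → fault, evict 61, frames {31,99}
61 → fault, evict 31, frames {99,61}
31 → fault, evict 99, frames {61,31}
49 → fault, evict 61, frames {31,49}
Page faults: 8.

8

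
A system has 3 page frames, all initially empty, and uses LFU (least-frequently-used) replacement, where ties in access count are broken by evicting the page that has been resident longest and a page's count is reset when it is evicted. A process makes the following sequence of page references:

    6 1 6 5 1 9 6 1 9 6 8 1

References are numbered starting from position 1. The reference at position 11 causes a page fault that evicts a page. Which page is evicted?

9

pos 1: 6: miss, frames {6}
pos 2: 1: miss, frames {6,1}
pos 3: 6: hit
pos 4: 5: miss, frames {6,1,5}
pos 5: 1: hit
pos 6: 9: miss, evict 5, frames {6,1,9}
pos 7: 6: hit
pos 8: 1: hit
pos 9: 9: hit
pos 10: 6: hit
pos 11: 8: miss, evict 9, frames {6,1,8}
At position 11, page 9 is evicted.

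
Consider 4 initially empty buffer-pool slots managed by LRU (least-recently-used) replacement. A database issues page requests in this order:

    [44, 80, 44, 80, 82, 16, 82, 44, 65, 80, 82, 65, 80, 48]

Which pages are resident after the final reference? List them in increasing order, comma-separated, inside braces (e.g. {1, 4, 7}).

44 → fault, frames (44)
80 → fault, frames (44 80)
44 → hit
80 → hit
82 → fault, frames (44 80 82)
16 → fault, frames (44 80 82 16)
82 → hit
44 → hit
65 → fault, evict 80, frames (16 82 44 65)
80 → fault, evict 16, frames (82 44 65 80)
82 → hit
65 → hit
80 → hit
48 → fault, evict 44, frames (82 65 80 48)

{48, 65, 80, 82}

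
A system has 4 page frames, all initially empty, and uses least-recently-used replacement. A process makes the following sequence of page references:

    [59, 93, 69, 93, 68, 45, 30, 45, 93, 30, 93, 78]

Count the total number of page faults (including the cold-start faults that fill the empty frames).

59: miss, frames [59]
93: miss, frames [59, 93]
69: miss, frames [59, 93, 69]
93: hit
68: miss, frames [59, 69, 93, 68]
45: miss, evict 59, frames [69, 93, 68, 45]
30: miss, evict 69, frames [93, 68, 45, 30]
45: hit
93: hit
30: hit
93: hit
78: miss, evict 68, frames [45, 30, 93, 78]
Page faults: 7.

7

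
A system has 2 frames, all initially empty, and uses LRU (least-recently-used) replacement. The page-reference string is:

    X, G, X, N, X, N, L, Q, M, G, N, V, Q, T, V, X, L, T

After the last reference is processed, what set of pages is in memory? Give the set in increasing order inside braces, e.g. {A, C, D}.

X: fault, frames {X}
G: fault, frames {X,G}
X: hit
N: fault, evict G, frames {X,N}
X: hit
N: hit
L: fault, evict X, frames {N,L}
Q: fault, evict N, frames {L,Q}
M: fault, evict L, frames {Q,M}
G: fault, evict Q, frames {M,G}
N: fault, evict M, frames {G,N}
V: fault, evict G, frames {N,V}
Q: fault, evict N, frames {V,Q}
T: fault, evict V, frames {Q,T}
V: fault, evict Q, frames {T,V}
X: fault, evict T, frames {V,X}
L: fault, evict V, frames {X,L}
T: fault, evict X, frames {L,T}

{L, T}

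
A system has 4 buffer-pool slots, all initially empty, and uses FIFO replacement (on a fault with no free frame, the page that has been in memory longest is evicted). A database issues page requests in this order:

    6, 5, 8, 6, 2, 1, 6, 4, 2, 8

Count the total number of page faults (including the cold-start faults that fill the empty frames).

6: fault, frames (6)
5: fault, frames (6 5)
8: fault, frames (6 5 8)
6: hit
2: fault, frames (6 5 8 2)
1: fault, evict 6, frames (5 8 2 1)
6: fault, evict 5, frames (8 2 1 6)
4: fault, evict 8, frames (2 1 6 4)
2: hit
8: fault, evict 2, frames (1 6 4 8)
Page faults: 8.

8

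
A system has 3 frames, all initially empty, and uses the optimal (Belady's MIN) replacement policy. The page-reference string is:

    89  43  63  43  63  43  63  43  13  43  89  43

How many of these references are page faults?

4

89 -> miss, frames {89}
43 -> miss, frames {89,43}
63 -> miss, frames {89,43,63}
43 -> hit
63 -> hit
43 -> hit
63 -> hit
43 -> hit
13 -> miss, evict 63, frames {89,43,13}
43 -> hit
89 -> hit
43 -> hit
Page faults: 4.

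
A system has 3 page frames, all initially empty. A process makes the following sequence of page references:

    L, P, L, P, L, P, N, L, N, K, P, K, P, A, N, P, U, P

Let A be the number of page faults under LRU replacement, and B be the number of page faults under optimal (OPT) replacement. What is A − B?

2

Under LRU: F F . . . . F . . F F . . F F . F . → 8 faults.
Under OPT: F F . . . . F . . F . . . F . . F . → 6 faults.
A − B = 8 − 6 = 2.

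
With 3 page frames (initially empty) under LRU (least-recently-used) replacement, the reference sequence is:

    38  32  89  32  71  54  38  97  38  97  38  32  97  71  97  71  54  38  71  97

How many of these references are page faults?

38 → miss, frames (38)
32 → miss, frames (38 32)
89 → miss, frames (38 32 89)
32 → hit
71 → miss, evict 38, frames (89 32 71)
54 → miss, evict 89, frames (32 71 54)
38 → miss, evict 32, frames (71 54 38)
97 → miss, evict 71, frames (54 38 97)
38 → hit
97 → hit
38 → hit
32 → miss, evict 54, frames (97 38 32)
97 → hit
71 → miss, evict 38, frames (32 97 71)
97 → hit
71 → hit
54 → miss, evict 32, frames (97 71 54)
38 → miss, evict 97, frames (71 54 38)
71 → hit
97 → miss, evict 54, frames (38 71 97)
Page faults: 12.

12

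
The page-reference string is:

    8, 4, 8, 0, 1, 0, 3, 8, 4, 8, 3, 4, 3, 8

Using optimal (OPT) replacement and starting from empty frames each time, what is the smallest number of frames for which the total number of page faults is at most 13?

f=1: 14 faults
f=2: 9 faults
f=3: 6 faults
f=4: 5 faults
f=5: 5 faults
Smallest f with faults ≤ 13 is 2.

2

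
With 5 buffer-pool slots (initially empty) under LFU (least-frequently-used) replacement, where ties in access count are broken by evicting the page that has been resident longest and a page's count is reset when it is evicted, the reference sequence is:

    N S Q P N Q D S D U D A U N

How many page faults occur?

8

N → fault, frames {N}
S → fault, frames {N,S}
Q → fault, frames {N,S,Q}
P → fault, frames {N,S,Q,P}
N → hit
Q → hit
D → fault, frames {N,S,Q,P,D}
S → hit
D → hit
U → fault, evict P, frames {N,S,Q,D,U}
D → hit
A → fault, evict U, frames {N,S,Q,D,A}
U → fault, evict A, frames {N,S,Q,D,U}
N → hit
Page faults: 8.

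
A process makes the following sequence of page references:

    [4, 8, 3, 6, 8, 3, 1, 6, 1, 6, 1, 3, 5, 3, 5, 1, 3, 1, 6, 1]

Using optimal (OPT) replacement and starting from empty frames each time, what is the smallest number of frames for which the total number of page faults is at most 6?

4

f=1: 20 faults
f=2: 10 faults
f=3: 7 faults
f=4: 6 faults
f=5: 6 faults
f=6: 6 faults
Smallest f with faults ≤ 6 is 4.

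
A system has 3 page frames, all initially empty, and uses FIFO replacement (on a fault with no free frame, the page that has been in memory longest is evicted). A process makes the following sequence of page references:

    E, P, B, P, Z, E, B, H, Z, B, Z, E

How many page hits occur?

E: miss, frames (E)
P: miss, frames (E P)
B: miss, frames (E P B)
P: hit
Z: miss, evict E, frames (P B Z)
E: miss, evict P, frames (B Z E)
B: hit
H: miss, evict B, frames (Z E H)
Z: hit
B: miss, evict Z, frames (E H B)
Z: miss, evict E, frames (H B Z)
E: miss, evict H, frames (B Z E)
Hits: 3.

3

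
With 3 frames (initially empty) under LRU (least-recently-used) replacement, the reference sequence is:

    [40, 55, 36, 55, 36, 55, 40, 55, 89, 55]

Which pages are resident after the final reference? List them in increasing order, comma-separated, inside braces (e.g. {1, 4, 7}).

40: miss, frames (40)
55: miss, frames (40 55)
36: miss, frames (40 55 36)
55: hit
36: hit
55: hit
40: hit
55: hit
89: miss, evict 36, frames (40 55 89)
55: hit

{40, 55, 89}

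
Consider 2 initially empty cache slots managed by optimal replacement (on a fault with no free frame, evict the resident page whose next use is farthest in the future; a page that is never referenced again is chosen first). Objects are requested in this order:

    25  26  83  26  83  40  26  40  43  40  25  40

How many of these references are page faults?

25 -> fault, frames (25)
26 -> fault, frames (25 26)
83 -> fault, evict 25, frames (26 83)
26 -> hit
83 -> hit
40 -> fault, evict 83, frames (26 40)
26 -> hit
40 -> hit
43 -> fault, evict 26, frames (40 43)
40 -> hit
25 -> fault, evict 43, frames (40 25)
40 -> hit
Page faults: 6.

6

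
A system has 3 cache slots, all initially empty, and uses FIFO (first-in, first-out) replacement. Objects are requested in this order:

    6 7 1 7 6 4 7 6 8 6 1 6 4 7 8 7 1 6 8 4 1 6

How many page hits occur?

9

6 -> miss, frames [6]
7 -> miss, frames [6, 7]
1 -> miss, frames [6, 7, 1]
7 -> hit
6 -> hit
4 -> miss, evict 6, frames [7, 1, 4]
7 -> hit
6 -> miss, evict 7, frames [1, 4, 6]
8 -> miss, evict 1, frames [4, 6, 8]
6 -> hit
1 -> miss, evict 4, frames [6, 8, 1]
6 -> hit
4 -> miss, evict 6, frames [8, 1, 4]
7 -> miss, evict 8, frames [1, 4, 7]
8 -> miss, evict 1, frames [4, 7, 8]
7 -> hit
1 -> miss, evict 4, frames [7, 8, 1]
6 -> miss, evict 7, frames [8, 1, 6]
8 -> hit
4 -> miss, evict 8, frames [1, 6, 4]
1 -> hit
6 -> hit
Hits: 9.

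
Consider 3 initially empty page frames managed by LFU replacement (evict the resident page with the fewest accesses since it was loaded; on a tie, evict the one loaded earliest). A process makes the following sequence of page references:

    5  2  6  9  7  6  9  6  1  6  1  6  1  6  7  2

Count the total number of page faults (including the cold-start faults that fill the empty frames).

5 -> miss, frames [5]
2 -> miss, frames [5, 2]
6 -> miss, frames [5, 2, 6]
9 -> miss, evict 5, frames [2, 6, 9]
7 -> miss, evict 2, frames [6, 9, 7]
6 -> hit
9 -> hit
6 -> hit
1 -> miss, evict 7, frames [6, 9, 1]
6 -> hit
1 -> hit
6 -> hit
1 -> hit
6 -> hit
7 -> miss, evict 9, frames [6, 1, 7]
2 -> miss, evict 7, frames [6, 1, 2]
Page faults: 8.

8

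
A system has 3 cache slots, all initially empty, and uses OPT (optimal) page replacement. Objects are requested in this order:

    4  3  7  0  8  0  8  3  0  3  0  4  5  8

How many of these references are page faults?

4 → fault, frames [4]
3 → fault, frames [4, 3]
7 → fault, frames [4, 3, 7]
0 → fault, evict 7, frames [4, 3, 0]
8 → fault, evict 4, frames [3, 0, 8]
0 → hit
8 → hit
3 → hit
0 → hit
3 → hit
0 → hit
4 → fault, evict 0, frames [3, 8, 4]
5 → fault, evict 4, frames [3, 8, 5]
8 → hit
Page faults: 7.

7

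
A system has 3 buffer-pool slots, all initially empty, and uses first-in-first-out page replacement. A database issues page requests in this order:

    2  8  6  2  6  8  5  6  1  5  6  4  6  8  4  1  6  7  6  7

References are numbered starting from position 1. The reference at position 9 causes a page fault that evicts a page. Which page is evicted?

pos 1: 2 → fault, frames [2]
pos 2: 8 → fault, frames [2, 8]
pos 3: 6 → fault, frames [2, 8, 6]
pos 4: 2 → hit
pos 5: 6 → hit
pos 6: 8 → hit
pos 7: 5 → fault, evict 2, frames [8, 6, 5]
pos 8: 6 → hit
pos 9: 1 → fault, evict 8, frames [6, 5, 1]
At position 9, page 8 is evicted.

8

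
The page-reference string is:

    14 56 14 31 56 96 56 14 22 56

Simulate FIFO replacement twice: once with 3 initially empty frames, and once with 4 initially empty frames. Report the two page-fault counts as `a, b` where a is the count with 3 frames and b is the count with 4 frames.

7, 5

3 frames: F F . F . F . F F F → 7 faults.
4 frames: F F . F . F . . F . → 5 faults.
5 < 7: adding a frame reduced faults, as is typical.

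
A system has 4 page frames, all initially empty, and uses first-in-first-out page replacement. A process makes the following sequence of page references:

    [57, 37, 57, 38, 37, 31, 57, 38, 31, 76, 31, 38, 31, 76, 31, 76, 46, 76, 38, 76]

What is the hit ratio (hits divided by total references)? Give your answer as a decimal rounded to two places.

57 → fault, frames [57]
37 → fault, frames [57, 37]
57 → hit
38 → fault, frames [57, 37, 38]
37 → hit
31 → fault, frames [57, 37, 38, 31]
57 → hit
38 → hit
31 → hit
76 → fault, evict 57, frames [37, 38, 31, 76]
31 → hit
38 → hit
31 → hit
76 → hit
31 → hit
76 → hit
46 → fault, evict 37, frames [38, 31, 76, 46]
76 → hit
38 → hit
76 → hit
Hits: 14 of 20 references → 14/20 = 0.7000.

0.70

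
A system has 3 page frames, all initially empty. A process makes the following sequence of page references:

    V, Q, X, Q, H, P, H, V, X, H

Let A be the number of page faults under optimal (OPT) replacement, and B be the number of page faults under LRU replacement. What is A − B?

Under OPT: F F F . F F . . F . → 6 faults.
Under LRU: F F F . F F . F F . → 7 faults.
A − B = 6 − 7 = -1.

-1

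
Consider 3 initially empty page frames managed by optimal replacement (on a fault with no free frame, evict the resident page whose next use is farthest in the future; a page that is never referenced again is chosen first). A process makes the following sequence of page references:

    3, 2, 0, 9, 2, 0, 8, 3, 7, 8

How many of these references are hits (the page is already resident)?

3

3 -> fault, frames [3]
2 -> fault, frames [3, 2]
0 -> fault, frames [3, 2, 0]
9 -> fault, evict 3, frames [2, 0, 9]
2 -> hit
0 -> hit
8 -> fault, evict 9, frames [2, 0, 8]
3 -> fault, evict 0, frames [2, 8, 3]
7 -> fault, evict 3, frames [2, 8, 7]
8 -> hit
Hits: 3.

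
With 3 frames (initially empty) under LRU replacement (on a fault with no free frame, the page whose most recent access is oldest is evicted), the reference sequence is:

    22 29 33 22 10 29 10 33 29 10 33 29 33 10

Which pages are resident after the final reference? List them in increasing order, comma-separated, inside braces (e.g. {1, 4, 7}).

22 → miss, frames (22)
29 → miss, frames (22 29)
33 → miss, frames (22 29 33)
22 → hit
10 → miss, evict 29, frames (33 22 10)
29 → miss, evict 33, frames (22 10 29)
10 → hit
33 → miss, evict 22, frames (29 10 33)
29 → hit
10 → hit
33 → hit
29 → hit
33 → hit
10 → hit

{10, 29, 33}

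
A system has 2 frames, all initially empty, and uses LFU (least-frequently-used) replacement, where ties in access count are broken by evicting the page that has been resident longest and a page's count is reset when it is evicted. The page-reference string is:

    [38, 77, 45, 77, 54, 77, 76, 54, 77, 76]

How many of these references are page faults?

7

38: fault, frames [38]
77: fault, frames [38, 77]
45: fault, evict 38, frames [77, 45]
77: hit
54: fault, evict 45, frames [77, 54]
77: hit
76: fault, evict 54, frames [77, 76]
54: fault, evict 76, frames [77, 54]
77: hit
76: fault, evict 54, frames [77, 76]
Page faults: 7.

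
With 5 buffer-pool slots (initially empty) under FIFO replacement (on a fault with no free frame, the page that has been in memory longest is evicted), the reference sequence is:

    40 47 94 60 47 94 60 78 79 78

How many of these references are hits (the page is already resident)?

4

40: miss, frames (40)
47: miss, frames (40 47)
94: miss, frames (40 47 94)
60: miss, frames (40 47 94 60)
47: hit
94: hit
60: hit
78: miss, frames (40 47 94 60 78)
79: miss, evict 40, frames (47 94 60 78 79)
78: hit
Hits: 4.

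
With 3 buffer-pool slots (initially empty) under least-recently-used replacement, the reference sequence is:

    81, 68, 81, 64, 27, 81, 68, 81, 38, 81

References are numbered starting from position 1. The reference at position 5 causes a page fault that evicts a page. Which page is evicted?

68

pos 1: 81 -> fault, frames [81]
pos 2: 68 -> fault, frames [81, 68]
pos 3: 81 -> hit
pos 4: 64 -> fault, frames [68, 81, 64]
pos 5: 27 -> fault, evict 68, frames [81, 64, 27]
At position 5, page 68 is evicted.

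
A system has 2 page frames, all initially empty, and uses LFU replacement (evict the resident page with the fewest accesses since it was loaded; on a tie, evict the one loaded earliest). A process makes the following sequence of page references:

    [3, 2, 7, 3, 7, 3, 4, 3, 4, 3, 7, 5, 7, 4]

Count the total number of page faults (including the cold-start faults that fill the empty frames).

9

3: fault, frames {3}
2: fault, frames {3,2}
7: fault, evict 3, frames {2,7}
3: fault, evict 2, frames {7,3}
7: hit
3: hit
4: fault, evict 7, frames {3,4}
3: hit
4: hit
3: hit
7: fault, evict 4, frames {3,7}
5: fault, evict 7, frames {3,5}
7: fault, evict 5, frames {3,7}
4: fault, evict 7, frames {3,4}
Page faults: 9.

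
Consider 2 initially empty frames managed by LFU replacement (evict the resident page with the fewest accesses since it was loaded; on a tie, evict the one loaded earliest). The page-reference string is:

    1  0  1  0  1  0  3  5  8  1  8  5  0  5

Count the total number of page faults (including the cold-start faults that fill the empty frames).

8

1 → fault, frames [1]
0 → fault, frames [1, 0]
1 → hit
0 → hit
1 → hit
0 → hit
3 → fault, evict 1, frames [0, 3]
5 → fault, evict 3, frames [0, 5]
8 → fault, evict 5, frames [0, 8]
1 → fault, evict 8, frames [0, 1]
8 → fault, evict 1, frames [0, 8]
5 → fault, evict 8, frames [0, 5]
0 → hit
5 → hit
Page faults: 8.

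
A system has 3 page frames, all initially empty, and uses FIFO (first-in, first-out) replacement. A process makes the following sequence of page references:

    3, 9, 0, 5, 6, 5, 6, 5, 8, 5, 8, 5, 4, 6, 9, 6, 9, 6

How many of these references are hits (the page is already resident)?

3: miss, frames [3]
9: miss, frames [3, 9]
0: miss, frames [3, 9, 0]
5: miss, evict 3, frames [9, 0, 5]
6: miss, evict 9, frames [0, 5, 6]
5: hit
6: hit
5: hit
8: miss, evict 0, frames [5, 6, 8]
5: hit
8: hit
5: hit
4: miss, evict 5, frames [6, 8, 4]
6: hit
9: miss, evict 6, frames [8, 4, 9]
6: miss, evict 8, frames [4, 9, 6]
9: hit
6: hit
Hits: 9.

9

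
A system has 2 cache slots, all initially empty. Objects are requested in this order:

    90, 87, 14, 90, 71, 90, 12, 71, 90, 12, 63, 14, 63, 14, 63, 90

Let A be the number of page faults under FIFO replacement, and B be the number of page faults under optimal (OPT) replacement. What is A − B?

1

Under FIFO: F F F F F . F . F . F F . . . F → 10 faults.
Under OPT: F F F . F . F . F . F F . . . F → 9 faults.
A − B = 10 − 9 = 1.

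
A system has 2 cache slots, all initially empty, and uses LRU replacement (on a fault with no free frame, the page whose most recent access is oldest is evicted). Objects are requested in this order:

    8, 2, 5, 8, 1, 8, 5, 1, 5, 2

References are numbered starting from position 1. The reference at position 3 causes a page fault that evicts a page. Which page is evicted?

8

pos 1: 8 -> fault, frames {8}
pos 2: 2 -> fault, frames {8,2}
pos 3: 5 -> fault, evict 8, frames {2,5}
At position 3, page 8 is evicted.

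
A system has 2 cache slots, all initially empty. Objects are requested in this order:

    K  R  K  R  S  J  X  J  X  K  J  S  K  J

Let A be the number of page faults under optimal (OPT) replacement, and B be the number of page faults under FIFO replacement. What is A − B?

-2

Under OPT: F F . . F F F . . F . F . F → 8 faults.
Under FIFO: F F . . F F F . . F F F F F → 10 faults.
A − B = 8 − 10 = -2.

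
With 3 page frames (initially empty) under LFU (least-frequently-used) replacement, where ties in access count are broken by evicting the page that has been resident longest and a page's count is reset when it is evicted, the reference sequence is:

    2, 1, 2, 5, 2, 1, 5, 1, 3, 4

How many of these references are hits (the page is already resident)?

5

2 -> fault, frames [2]
1 -> fault, frames [2, 1]
2 -> hit
5 -> fault, frames [2, 1, 5]
2 -> hit
1 -> hit
5 -> hit
1 -> hit
3 -> fault, evict 5, frames [2, 1, 3]
4 -> fault, evict 3, frames [2, 1, 4]
Hits: 5.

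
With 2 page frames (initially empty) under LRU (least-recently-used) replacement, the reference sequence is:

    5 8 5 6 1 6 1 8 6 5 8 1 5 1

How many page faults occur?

5: miss, frames [5]
8: miss, frames [5, 8]
5: hit
6: miss, evict 8, frames [5, 6]
1: miss, evict 5, frames [6, 1]
6: hit
1: hit
8: miss, evict 6, frames [1, 8]
6: miss, evict 1, frames [8, 6]
5: miss, evict 8, frames [6, 5]
8: miss, evict 6, frames [5, 8]
1: miss, evict 5, frames [8, 1]
5: miss, evict 8, frames [1, 5]
1: hit
Page faults: 10.

10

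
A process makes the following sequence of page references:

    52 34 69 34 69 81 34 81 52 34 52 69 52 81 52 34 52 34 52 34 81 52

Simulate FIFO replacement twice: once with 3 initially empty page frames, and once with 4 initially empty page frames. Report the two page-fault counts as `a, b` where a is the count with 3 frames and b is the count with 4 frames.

10, 4

3 frames: F F F . . F . . F F . F . F F F . . . . . . → 10 faults.
4 frames: F F F . . F . . . . . . . . . . . . . . . . → 4 faults.
4 < 10: adding a frame reduced faults, as is typical.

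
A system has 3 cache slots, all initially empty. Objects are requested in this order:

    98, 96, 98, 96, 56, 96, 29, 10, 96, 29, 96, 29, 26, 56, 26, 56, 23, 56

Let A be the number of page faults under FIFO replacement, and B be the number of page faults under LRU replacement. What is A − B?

Under FIFO: F F . . F . F F F . . . F F . . F . → 9 faults.
Under LRU: F F . . F . F F . . . . F F . . F . → 8 faults.
A − B = 9 − 8 = 1.

1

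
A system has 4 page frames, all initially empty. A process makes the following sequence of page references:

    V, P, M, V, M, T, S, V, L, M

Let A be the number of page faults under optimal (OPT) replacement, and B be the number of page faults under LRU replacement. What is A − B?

Under OPT: F F F . . F F . F . → 6 faults.
Under LRU: F F F . . F F . F F → 7 faults.
A − B = 6 − 7 = -1.

-1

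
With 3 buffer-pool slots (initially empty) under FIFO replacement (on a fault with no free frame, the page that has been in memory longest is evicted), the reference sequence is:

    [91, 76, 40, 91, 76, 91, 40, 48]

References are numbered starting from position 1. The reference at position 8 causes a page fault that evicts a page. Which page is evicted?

pos 1: 91 -> fault, frames [91]
pos 2: 76 -> fault, frames [91, 76]
pos 3: 40 -> fault, frames [91, 76, 40]
pos 4: 91 -> hit
pos 5: 76 -> hit
pos 6: 91 -> hit
pos 7: 40 -> hit
pos 8: 48 -> fault, evict 91, frames [76, 40, 48]
At position 8, page 91 is evicted.

91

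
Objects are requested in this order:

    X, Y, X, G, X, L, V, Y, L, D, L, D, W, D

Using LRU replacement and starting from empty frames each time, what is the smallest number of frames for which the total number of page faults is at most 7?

f=1: 14 faults
f=2: 9 faults
f=3: 8 faults
f=4: 8 faults
f=5: 7 faults
f=6: 7 faults
f=7: 7 faults
Smallest f with faults ≤ 7 is 5.

5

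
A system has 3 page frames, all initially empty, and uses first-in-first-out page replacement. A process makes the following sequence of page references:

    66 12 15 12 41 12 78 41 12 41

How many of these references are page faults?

66: fault, frames {66}
12: fault, frames {66,12}
15: fault, frames {66,12,15}
12: hit
41: fault, evict 66, frames {12,15,41}
12: hit
78: fault, evict 12, frames {15,41,78}
41: hit
12: fault, evict 15, frames {41,78,12}
41: hit
Page faults: 6.

6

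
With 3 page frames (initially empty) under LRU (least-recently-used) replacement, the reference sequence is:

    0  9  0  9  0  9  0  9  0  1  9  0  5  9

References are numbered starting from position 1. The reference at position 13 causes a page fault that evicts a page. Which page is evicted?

pos 1: 0: miss, frames (0)
pos 2: 9: miss, frames (0 9)
pos 3: 0: hit
pos 4: 9: hit
pos 5: 0: hit
pos 6: 9: hit
pos 7: 0: hit
pos 8: 9: hit
pos 9: 0: hit
pos 10: 1: miss, frames (9 0 1)
pos 11: 9: hit
pos 12: 0: hit
pos 13: 5: miss, evict 1, frames (9 0 5)
At position 13, page 1 is evicted.

1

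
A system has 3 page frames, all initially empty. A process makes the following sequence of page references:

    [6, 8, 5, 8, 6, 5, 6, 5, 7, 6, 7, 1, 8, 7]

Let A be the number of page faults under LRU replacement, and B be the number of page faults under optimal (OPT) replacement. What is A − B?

1

Under LRU: F F F . . . . . F . . F F . → 6 faults.
Under OPT: F F F . . . . . F . . F . . → 5 faults.
A − B = 6 − 5 = 1.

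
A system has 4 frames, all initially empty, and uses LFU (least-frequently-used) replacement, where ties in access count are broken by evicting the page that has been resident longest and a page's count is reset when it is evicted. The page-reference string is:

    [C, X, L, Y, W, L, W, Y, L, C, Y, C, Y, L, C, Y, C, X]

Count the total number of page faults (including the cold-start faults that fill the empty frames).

7

C -> fault, frames {C}
X -> fault, frames {C,X}
L -> fault, frames {C,X,L}
Y -> fault, frames {C,X,L,Y}
W -> fault, evict C, frames {X,L,Y,W}
L -> hit
W -> hit
Y -> hit
L -> hit
C -> fault, evict X, frames {L,Y,W,C}
Y -> hit
C -> hit
Y -> hit
L -> hit
C -> hit
Y -> hit
C -> hit
X -> fault, evict W, frames {L,Y,C,X}
Page faults: 7.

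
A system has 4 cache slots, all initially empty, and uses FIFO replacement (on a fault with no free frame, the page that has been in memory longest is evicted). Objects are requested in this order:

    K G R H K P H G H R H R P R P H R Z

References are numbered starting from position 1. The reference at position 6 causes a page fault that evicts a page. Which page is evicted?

pos 1: K → miss, frames {K}
pos 2: G → miss, frames {K,G}
pos 3: R → miss, frames {K,G,R}
pos 4: H → miss, frames {K,G,R,H}
pos 5: K → hit
pos 6: P → miss, evict K, frames {G,R,H,P}
At position 6, page K is evicted.

K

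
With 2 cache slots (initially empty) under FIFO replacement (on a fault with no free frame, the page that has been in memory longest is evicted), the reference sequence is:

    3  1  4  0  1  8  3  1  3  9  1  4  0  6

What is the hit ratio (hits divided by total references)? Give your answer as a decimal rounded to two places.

3 → fault, frames {3}
1 → fault, frames {3,1}
4 → fault, evict 3, frames {1,4}
0 → fault, evict 1, frames {4,0}
1 → fault, evict 4, frames {0,1}
8 → fault, evict 0, frames {1,8}
3 → fault, evict 1, frames {8,3}
1 → fault, evict 8, frames {3,1}
3 → hit
9 → fault, evict 3, frames {1,9}
1 → hit
4 → fault, evict 1, frames {9,4}
0 → fault, evict 9, frames {4,0}
6 → fault, evict 4, frames {0,6}
Hits: 2 of 14 references → 2/14 = 0.1429.

0.14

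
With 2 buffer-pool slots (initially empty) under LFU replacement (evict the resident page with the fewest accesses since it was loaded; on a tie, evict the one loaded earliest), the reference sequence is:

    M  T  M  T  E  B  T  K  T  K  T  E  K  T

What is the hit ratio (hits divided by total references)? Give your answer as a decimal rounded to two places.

M: fault, frames {M}
T: fault, frames {M,T}
M: hit
T: hit
E: fault, evict M, frames {T,E}
B: fault, evict E, frames {T,B}
T: hit
K: fault, evict B, frames {T,K}
T: hit
K: hit
T: hit
E: fault, evict K, frames {T,E}
K: fault, evict E, frames {T,K}
T: hit
Hits: 7 of 14 references → 7/14 = 0.5000.

0.50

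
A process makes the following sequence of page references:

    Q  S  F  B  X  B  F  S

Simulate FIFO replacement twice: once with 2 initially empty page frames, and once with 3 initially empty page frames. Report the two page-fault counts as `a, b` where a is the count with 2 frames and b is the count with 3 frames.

2 frames: F F F F F . F F → 7 faults.
3 frames: F F F F F . . F → 6 faults.
6 < 7: adding a frame reduced faults, as is typical.

7, 6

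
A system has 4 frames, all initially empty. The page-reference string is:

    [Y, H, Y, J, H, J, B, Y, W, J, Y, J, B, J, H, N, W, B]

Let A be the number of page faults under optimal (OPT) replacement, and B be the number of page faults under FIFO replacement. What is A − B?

Under OPT: F F . F . . F . F . . . . . F F . . → 7 faults.
Under FIFO: F F . F . . F . F . F . . . F F . F → 9 faults.
A − B = 7 − 9 = -2.

-2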